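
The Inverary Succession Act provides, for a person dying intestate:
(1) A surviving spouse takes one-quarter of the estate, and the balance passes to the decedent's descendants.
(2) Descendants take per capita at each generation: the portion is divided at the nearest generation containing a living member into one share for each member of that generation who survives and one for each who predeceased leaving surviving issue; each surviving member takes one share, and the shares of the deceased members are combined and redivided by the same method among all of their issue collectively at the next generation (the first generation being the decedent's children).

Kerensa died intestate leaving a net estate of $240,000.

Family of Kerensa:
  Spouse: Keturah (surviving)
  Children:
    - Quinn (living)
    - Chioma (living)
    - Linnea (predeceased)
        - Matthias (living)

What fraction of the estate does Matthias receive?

Matthias receives 1/4 of the estate.

Keturah takes one-quarter of $240,000 = $60,000. The remaining $180,000 passes to the descendants.
The descendants' portion ($180,000) is divided at the children's generation into 3 shares of $60,000. Quinn and Chioma each take $60,000. The remaining share for the deceased Linnea ($60,000) is carried to the next generation.
That pool ($60,000) passes entirely to Matthias, the sole taker at the grandchildren's generation.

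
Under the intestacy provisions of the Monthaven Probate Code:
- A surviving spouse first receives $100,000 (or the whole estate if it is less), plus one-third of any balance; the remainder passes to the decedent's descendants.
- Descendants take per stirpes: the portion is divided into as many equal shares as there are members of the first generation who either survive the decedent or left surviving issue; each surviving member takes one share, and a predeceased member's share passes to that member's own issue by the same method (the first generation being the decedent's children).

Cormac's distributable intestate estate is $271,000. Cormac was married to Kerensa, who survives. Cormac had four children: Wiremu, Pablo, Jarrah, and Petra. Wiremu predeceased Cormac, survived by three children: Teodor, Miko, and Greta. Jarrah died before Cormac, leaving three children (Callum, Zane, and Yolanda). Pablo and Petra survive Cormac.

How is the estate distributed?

Kerensa first takes $100,000, leaving a balance of $171,000. Kerensa then takes one-third of the balance ($57,000), for a total of $157,000. The remaining $114,000 passes to the descendants.
The descendants' portion ($114,000) is divided into 4 shares of $28,500: Pablo and Petra each take $28,500; Wiremu's $28,500 share passes to Wiremu's issue; Jarrah's $28,500 share passes to Jarrah's issue.
Wiremu's share ($28,500) is divided into 3 shares of $9,500: Teodor, Miko, and Greta each take $9,500.
Jarrah's share ($28,500) is divided into 3 shares of $9,500: Callum, Zane, and Yolanda each take $9,500.

Kerensa: $157,000; Teodor: $9,500; Miko: $9,500; Greta: $9,500; Pablo: $28,500; Callum: $9,500; Zane: $9,500; Yolanda: $9,500; Petra: $28,500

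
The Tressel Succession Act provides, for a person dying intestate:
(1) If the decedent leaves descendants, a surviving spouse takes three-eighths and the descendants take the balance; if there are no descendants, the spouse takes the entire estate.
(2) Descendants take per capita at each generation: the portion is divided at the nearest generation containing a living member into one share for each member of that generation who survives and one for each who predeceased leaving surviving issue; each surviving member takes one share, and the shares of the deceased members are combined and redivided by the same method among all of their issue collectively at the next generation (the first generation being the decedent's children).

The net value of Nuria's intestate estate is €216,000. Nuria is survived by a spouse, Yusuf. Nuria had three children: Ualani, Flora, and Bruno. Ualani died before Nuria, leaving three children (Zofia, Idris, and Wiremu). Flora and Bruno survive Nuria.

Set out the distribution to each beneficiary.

Yusuf takes three-eighths of €216,000 = €81,000. The remaining €135,000 passes to the descendants.
The descendants' portion (€135,000) is divided at the children's generation into 3 shares of €45,000. Flora and Bruno each take €45,000. The remaining share for the deceased Ualani (€45,000) is carried to the next generation.
That pool (€45,000) is divided at the grandchildren's generation equally among Zofia, Idris, and Wiremu: €15,000 each.

Yusuf: €81,000; Zofia: €15,000; Idris: €15,000; Wiremu: €15,000; Flora: €45,000; Bruno: €45,000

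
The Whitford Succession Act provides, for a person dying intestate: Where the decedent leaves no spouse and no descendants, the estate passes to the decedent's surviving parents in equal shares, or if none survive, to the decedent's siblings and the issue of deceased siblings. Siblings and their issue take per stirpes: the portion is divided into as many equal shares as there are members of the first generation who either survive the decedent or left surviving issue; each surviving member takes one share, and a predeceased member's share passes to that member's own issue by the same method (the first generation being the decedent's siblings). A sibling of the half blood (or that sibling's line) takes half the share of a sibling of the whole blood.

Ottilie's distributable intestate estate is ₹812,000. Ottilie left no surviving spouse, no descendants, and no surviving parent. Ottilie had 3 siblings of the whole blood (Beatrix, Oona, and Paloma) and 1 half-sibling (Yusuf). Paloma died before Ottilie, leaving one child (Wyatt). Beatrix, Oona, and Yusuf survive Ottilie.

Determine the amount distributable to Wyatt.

The entire ₹812,000 passes to the siblings and their issue.
Counting each half-blood sibling's line as half a unit, there are 7/2 units in ₹812,000, so one unit is ₹232,000. Whole-blood lines (Beatrix, Oona, and Paloma) take ₹232,000 each; half-blood lines (Yusuf) take ₹116,000 each.
Paloma's share (₹232,000) passes entirely to Wyatt.

Wyatt receives ₹232,000.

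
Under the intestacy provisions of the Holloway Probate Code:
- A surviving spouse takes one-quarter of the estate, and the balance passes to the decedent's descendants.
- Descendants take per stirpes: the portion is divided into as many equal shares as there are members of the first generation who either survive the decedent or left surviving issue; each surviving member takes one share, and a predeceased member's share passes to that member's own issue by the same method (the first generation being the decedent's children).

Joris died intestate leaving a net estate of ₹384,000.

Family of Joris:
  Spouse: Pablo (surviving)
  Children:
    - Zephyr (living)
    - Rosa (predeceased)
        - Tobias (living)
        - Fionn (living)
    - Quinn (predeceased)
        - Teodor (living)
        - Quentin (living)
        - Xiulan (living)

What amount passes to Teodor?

Pablo takes one-quarter of ₹384,000 = ₹96,000. The remaining ₹288,000 passes to the descendants.
The descendants' portion (₹288,000) is divided into 3 shares of ₹96,000: Zephyr takes ₹96,000; Rosa's ₹96,000 share passes to Rosa's issue; Quinn's ₹96,000 share passes to Quinn's issue.
Rosa's share (₹96,000) is divided into 2 shares of ₹48,000: Tobias and Fionn each take ₹48,000.
Quinn's share (₹96,000) is divided into 3 shares of ₹32,000: Teodor, Quentin, and Xiulan each take ₹32,000.

Teodor receives ₹32,000.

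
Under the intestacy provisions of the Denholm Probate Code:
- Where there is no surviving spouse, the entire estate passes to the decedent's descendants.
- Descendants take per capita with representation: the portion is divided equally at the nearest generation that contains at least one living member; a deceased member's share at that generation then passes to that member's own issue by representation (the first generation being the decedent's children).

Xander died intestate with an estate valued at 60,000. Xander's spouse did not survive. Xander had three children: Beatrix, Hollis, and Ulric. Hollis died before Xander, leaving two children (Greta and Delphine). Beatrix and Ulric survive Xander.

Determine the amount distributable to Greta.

Greta receives 10,000.

The entire 60,000 passes to the descendants.
That amount (60,000) is divided into 3 shares of 20,000: Beatrix and Ulric each take 20,000; Hollis's 20,000 share passes to Hollis's issue.
Hollis's share (20,000) is divided into 2 shares of 10,000: Greta and Delphine each take 10,000.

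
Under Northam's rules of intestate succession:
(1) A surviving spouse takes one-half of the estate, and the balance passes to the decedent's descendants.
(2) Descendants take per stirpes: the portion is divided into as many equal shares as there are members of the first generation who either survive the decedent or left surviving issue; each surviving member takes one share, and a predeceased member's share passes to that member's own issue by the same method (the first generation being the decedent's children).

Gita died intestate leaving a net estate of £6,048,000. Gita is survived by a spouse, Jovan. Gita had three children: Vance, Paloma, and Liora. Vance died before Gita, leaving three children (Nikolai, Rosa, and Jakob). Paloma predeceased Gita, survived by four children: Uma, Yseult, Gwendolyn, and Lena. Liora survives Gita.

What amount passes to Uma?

Jovan takes one-half of £6,048,000 = £3,024,000. The remaining £3,024,000 passes to the descendants.
The descendants' portion (£3,024,000) is divided into 3 shares of £1,008,000: Liora takes £1,008,000; Vance's £1,008,000 share passes to Vance's issue; Paloma's £1,008,000 share passes to Paloma's issue.
Vance's share (£1,008,000) is divided into 3 shares of £336,000: Nikolai, Rosa, and Jakob each take £336,000.
Paloma's share (£1,008,000) is divided into 4 shares of £252,000: Uma, Yseult, Gwendolyn, and Lena each take £252,000.

Uma receives £252,000.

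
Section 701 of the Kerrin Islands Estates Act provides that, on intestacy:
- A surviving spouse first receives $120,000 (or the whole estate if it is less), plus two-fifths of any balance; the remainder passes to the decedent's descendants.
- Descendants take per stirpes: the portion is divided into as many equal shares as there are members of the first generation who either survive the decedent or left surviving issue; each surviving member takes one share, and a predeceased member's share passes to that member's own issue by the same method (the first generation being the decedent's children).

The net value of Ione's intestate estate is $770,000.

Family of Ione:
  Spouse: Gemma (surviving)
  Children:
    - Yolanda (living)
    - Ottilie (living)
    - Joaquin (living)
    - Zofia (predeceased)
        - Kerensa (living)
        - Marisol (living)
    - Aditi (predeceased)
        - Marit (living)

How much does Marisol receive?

Marisol receives $39,000.

Gemma first takes $120,000, leaving a balance of $650,000. Gemma then takes two-fifths of the balance ($260,000), for a total of $380,000. The remaining $390,000 passes to the descendants.
The descendants' portion ($390,000) is divided into 5 shares of $78,000: Yolanda, Ottilie, and Joaquin each take $78,000; Zofia's $78,000 share passes to Zofia's issue; Aditi's $78,000 share passes to Aditi's issue.
Zofia's share ($78,000) is divided into 2 shares of $39,000: Kerensa and Marisol each take $39,000.
Aditi's share ($78,000) passes entirely to Marit.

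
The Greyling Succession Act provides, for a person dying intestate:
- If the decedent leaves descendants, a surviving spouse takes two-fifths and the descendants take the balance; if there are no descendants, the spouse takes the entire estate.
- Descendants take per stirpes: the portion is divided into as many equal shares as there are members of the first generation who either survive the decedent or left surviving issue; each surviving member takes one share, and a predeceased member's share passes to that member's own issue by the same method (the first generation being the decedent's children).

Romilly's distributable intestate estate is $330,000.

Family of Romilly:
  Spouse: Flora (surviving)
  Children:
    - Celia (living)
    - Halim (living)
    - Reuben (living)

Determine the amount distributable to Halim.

Flora takes two-fifths of $330,000 = $132,000. The remaining $198,000 passes to the descendants.
The descendants' portion ($198,000) is divided into 3 shares of $66,000: Celia, Halim, and Reuben each take $66,000.

Halim receives $66,000.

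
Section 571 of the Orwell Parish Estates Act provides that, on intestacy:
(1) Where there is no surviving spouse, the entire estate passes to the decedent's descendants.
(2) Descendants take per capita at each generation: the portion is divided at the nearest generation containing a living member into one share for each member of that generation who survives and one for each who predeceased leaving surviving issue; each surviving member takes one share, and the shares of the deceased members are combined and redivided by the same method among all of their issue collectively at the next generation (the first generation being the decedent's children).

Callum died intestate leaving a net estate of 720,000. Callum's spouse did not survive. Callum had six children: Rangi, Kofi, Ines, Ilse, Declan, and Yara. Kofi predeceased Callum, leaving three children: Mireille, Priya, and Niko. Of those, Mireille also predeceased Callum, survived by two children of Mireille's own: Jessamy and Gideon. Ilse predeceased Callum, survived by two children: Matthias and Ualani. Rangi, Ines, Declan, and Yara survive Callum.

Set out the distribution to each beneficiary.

The entire 720,000 passes to the descendants.
That amount (720,000) is divided at the children's generation into 6 shares of 120,000. Rangi, Ines, Declan, and Yara each take 120,000. The 2 shares of the deceased (Kofi and Ilse) are combined into a pool of 240,000.
That pool (240,000) is divided at the grandchildren's generation into 5 shares of 48,000. Priya, Niko, Matthias, and Ualani each take 48,000. The remaining share for the deceased Mireille (48,000) is carried to the next generation.
That pool (48,000) is divided at the great-grandchildren's generation equally among Jessamy and Gideon: 24,000 each.

Rangi: 120,000; Jessamy: 24,000; Gideon: 24,000; Priya: 48,000; Niko: 48,000; Ines: 120,000; Matthias: 48,000; Ualani: 48,000; Declan: 120,000; Yara: 120,000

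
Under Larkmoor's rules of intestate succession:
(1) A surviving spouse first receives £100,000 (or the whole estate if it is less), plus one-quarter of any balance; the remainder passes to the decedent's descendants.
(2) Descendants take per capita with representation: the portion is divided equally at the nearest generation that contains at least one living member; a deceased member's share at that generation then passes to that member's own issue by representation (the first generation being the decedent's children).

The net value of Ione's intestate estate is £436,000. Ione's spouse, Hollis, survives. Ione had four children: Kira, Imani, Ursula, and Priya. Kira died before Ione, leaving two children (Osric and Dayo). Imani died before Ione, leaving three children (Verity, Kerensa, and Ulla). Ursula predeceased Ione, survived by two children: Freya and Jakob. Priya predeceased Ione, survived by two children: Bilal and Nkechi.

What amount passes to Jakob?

Jakob receives £28,000.

Hollis first takes £100,000, leaving a balance of £336,000. Hollis then takes one-quarter of the balance (£84,000), for a total of £184,000. The remaining £252,000 passes to the descendants.
No child survives, so the initial division is made at the grandchildren's generation.
The descendants' portion (£252,000) is divided into 9 shares of £28,000: Osric, Dayo, Verity, Kerensa, Ulla, Freya, Jakob, Bilal, and Nkechi each take £28,000.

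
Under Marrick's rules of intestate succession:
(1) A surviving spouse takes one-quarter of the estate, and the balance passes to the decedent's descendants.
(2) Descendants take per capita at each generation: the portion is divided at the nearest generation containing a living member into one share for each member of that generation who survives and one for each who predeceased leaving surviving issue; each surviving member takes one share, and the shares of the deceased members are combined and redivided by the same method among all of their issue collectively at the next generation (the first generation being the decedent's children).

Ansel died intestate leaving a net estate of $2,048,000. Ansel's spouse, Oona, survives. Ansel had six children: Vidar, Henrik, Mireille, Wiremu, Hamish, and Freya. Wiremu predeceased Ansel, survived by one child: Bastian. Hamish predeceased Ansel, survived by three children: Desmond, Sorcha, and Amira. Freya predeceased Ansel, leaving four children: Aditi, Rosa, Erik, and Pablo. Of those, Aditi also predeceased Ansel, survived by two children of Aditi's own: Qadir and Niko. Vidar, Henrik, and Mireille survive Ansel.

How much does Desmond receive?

Oona takes one-quarter of $2,048,000 = $512,000. The remaining $1,536,000 passes to the descendants.
The descendants' portion ($1,536,000) is divided at the children's generation into 6 shares of $256,000. Vidar, Henrik, and Mireille each take $256,000. The 3 shares of the deceased (Wiremu, Hamish, and Freya) are combined into a pool of $768,000.
That pool ($768,000) is divided at the grandchildren's generation into 8 shares of $96,000. Bastian, Desmond, Sorcha, Amira, Rosa, Erik, and Pablo each take $96,000. The remaining share for the deceased Aditi ($96,000) is carried to the next generation.
That pool ($96,000) is divided at the great-grandchildren's generation equally among Qadir and Niko: $48,000 each.

Desmond receives $96,000.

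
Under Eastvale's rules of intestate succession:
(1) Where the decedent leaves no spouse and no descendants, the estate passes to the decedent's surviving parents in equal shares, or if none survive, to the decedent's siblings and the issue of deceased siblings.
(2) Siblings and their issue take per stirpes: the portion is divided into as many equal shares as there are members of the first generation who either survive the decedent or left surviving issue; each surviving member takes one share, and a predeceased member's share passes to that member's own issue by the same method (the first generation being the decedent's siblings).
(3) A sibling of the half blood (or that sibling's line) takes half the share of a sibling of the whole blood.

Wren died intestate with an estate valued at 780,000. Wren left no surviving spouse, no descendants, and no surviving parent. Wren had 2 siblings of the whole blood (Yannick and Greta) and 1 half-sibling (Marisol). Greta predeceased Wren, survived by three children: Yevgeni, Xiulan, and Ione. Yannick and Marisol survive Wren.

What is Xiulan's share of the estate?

The entire 780,000 passes to the siblings and their issue.
Counting each half-blood sibling's line as half a unit, there are 5/2 units in 780,000, so one unit is 312,000. Whole-blood lines (Yannick and Greta) take 312,000 each; half-blood lines (Marisol) take 156,000 each.
Greta's share (312,000) is divided into 3 shares of 104,000: Yevgeni, Xiulan, and Ione each take 104,000.

Xiulan receives 104,000.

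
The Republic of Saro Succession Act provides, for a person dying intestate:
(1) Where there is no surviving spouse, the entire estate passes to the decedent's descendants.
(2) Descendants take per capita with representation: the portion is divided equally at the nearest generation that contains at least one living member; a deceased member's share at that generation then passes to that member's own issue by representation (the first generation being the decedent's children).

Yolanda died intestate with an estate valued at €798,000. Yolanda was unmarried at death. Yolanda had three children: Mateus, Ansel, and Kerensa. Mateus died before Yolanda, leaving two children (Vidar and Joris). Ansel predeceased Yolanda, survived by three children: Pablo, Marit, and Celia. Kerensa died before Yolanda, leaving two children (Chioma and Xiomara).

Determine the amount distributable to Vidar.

Vidar receives €114,000.

The entire €798,000 passes to the descendants.
No child survives, so the initial division is made at the grandchildren's generation.
That amount (€798,000) is divided into 7 shares of €114,000: Vidar, Joris, Pablo, Marit, Celia, Chioma, and Xiomara each take €114,000.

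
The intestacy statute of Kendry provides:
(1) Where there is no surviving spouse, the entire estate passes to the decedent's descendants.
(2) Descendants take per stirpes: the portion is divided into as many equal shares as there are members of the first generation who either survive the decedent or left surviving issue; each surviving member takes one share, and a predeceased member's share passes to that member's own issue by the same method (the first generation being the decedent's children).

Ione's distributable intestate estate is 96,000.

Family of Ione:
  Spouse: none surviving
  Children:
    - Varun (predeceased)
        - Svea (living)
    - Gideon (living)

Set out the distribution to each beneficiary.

The entire 96,000 passes to the descendants.
That amount (96,000) is divided into 2 shares of 48,000: Gideon takes 48,000; Varun's 48,000 share passes to Varun's issue.
Varun's share (48,000) passes entirely to Svea.

Svea: 48,000; Gideon: 48,000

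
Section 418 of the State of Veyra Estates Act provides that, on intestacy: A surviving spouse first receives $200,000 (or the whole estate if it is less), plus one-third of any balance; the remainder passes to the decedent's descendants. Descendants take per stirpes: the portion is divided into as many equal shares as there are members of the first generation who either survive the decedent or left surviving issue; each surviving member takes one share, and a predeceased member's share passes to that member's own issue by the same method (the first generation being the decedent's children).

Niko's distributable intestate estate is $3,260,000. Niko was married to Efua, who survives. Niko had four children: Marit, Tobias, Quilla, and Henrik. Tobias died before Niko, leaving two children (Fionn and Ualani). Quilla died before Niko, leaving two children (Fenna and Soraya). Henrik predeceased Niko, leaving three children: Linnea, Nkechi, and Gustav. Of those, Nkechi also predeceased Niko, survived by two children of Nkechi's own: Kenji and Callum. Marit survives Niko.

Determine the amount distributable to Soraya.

Soraya receives $255,000.

Efua first takes $200,000, leaving a balance of $3,060,000. Efua then takes one-third of the balance ($1,020,000), for a total of $1,220,000. The remaining $2,040,000 passes to the descendants.
The descendants' portion ($2,040,000) is divided into 4 shares of $510,000: Marit takes $510,000; Tobias's $510,000 share passes to Tobias's issue; Quilla's $510,000 share passes to Quilla's issue; Henrik's $510,000 share passes to Henrik's issue.
Tobias's share ($510,000) is divided into 2 shares of $255,000: Fionn and Ualani each take $255,000.
Quilla's share ($510,000) is divided into 2 shares of $255,000: Fenna and Soraya each take $255,000.
Henrik's share ($510,000) is divided into 3 shares of $170,000: Linnea and Gustav each take $170,000; Nkechi's $170,000 share passes to Nkechi's issue.
Nkechi's share ($170,000) is divided into 2 shares of $85,000: Kenji and Callum each take $85,000.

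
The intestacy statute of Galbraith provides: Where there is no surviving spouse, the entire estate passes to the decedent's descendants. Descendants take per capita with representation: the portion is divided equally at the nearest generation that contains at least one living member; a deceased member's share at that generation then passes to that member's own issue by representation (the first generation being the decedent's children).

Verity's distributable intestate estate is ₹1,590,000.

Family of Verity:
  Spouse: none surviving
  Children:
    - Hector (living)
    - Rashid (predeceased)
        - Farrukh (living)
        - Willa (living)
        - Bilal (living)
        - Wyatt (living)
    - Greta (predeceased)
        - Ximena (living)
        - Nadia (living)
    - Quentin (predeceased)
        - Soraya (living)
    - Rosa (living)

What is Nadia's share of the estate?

The entire ₹1,590,000 passes to the descendants.
That amount (₹1,590,000) is divided into 5 shares of ₹318,000: Hector and Rosa each take ₹318,000; Rashid's ₹318,000 share passes to Rashid's issue; Greta's ₹318,000 share passes to Greta's issue; Quentin's ₹318,000 share passes to Quentin's issue.
Rashid's share (₹318,000) is divided into 4 shares of ₹79,500: Farrukh, Willa, Bilal, and Wyatt each take ₹79,500.
Greta's share (₹318,000) is divided into 2 shares of ₹159,000: Ximena and Nadia each take ₹159,000.
Quentin's share (₹318,000) passes entirely to Soraya.

Nadia receives ₹159,000.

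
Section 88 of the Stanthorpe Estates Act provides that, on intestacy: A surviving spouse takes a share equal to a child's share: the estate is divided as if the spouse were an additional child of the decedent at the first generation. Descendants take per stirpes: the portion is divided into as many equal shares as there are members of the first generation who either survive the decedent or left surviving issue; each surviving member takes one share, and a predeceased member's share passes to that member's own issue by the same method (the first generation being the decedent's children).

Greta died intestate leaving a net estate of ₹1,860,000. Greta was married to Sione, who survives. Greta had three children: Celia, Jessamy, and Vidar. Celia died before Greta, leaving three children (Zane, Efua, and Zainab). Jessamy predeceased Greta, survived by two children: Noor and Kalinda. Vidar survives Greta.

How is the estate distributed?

The spouse counts as an additional share at the children's level, so there are 4 primary shares of ₹465,000. Sione takes one such share (₹465,000).
The children's combined portion (₹1,395,000) is divided into 3 shares of ₹465,000: Vidar takes ₹465,000; Celia's ₹465,000 share passes to Celia's issue; Jessamy's ₹465,000 share passes to Jessamy's issue.
Celia's share (₹465,000) is divided into 3 shares of ₹155,000: Zane, Efua, and Zainab each take ₹155,000.
Jessamy's share (₹465,000) is divided into 2 shares of ₹232,500: Noor and Kalinda each take ₹232,500.

Sione: ₹465,000; Zane: ₹155,000; Efua: ₹155,000; Zainab: ₹155,000; Noor: ₹232,500; Kalinda: ₹232,500; Vidar: ₹465,000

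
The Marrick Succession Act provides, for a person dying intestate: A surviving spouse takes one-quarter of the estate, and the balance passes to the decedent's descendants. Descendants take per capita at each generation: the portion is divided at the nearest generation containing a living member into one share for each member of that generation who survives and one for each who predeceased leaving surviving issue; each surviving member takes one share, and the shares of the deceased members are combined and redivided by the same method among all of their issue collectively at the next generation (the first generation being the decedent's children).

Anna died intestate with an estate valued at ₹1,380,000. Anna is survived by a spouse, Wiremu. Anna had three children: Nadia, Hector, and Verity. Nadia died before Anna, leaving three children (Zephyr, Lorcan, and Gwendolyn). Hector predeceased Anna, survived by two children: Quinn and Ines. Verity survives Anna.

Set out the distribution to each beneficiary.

Wiremu: ₹345,000; Zephyr: ₹138,000; Lorcan: ₹138,000; Gwendolyn: ₹138,000; Quinn: ₹138,000; Ines: ₹138,000; Verity: ₹345,000

Wiremu takes one-quarter of ₹1,380,000 = ₹345,000. The remaining ₹1,035,000 passes to the descendants.
The descendants' portion (₹1,035,000) is divided at the children's generation into 3 shares of ₹345,000. Verity takes ₹345,000. The 2 shares of the deceased (Nadia and Hector) are combined into a pool of ₹690,000.
That pool (₹690,000) is divided at the grandchildren's generation equally among Zephyr, Lorcan, Gwendolyn, Quinn, and Ines: ₹138,000 each.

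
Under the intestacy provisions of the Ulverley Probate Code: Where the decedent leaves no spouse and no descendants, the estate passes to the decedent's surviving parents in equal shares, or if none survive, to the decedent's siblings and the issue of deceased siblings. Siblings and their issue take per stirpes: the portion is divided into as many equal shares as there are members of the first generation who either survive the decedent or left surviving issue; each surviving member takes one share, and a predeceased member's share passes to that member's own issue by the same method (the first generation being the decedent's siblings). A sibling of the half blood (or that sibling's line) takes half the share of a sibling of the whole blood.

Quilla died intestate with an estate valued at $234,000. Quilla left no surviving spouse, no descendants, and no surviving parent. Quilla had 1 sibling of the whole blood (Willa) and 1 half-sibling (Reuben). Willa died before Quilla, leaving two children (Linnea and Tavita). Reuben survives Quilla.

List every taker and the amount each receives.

Linnea: $78,000; Tavita: $78,000; Reuben: $78,000

The entire $234,000 passes to the siblings and their issue.
Counting each half-blood sibling's line as half a unit, there are 3/2 units in $234,000, so one unit is $156,000. Whole-blood lines (Willa) take $156,000 each; half-blood lines (Reuben) take $78,000 each.
Willa's share ($156,000) is divided into 2 shares of $78,000: Linnea and Tavita each take $78,000.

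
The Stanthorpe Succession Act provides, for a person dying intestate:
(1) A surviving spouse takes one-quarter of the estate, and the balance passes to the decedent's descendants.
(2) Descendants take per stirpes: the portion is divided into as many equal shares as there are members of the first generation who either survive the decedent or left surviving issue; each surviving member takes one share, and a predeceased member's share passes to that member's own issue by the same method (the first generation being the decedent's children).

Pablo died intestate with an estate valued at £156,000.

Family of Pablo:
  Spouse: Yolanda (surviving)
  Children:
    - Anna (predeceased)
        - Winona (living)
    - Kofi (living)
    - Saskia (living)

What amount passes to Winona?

Yolanda takes one-quarter of £156,000 = £39,000. The remaining £117,000 passes to the descendants.
The descendants' portion (£117,000) is divided into 3 shares of £39,000: Kofi and Saskia each take £39,000; Anna's £39,000 share passes to Anna's issue.
Anna's share (£39,000) passes entirely to Winona.

Winona receives £39,000.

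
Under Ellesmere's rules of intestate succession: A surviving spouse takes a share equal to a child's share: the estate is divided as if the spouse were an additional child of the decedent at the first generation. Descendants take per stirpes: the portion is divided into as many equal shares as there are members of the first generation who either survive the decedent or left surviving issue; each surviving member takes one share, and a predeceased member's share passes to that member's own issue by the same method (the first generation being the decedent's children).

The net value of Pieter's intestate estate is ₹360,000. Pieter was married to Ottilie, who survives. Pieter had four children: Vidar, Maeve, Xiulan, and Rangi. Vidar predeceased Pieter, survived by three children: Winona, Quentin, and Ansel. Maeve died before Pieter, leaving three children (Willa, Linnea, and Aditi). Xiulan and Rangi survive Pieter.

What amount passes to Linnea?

Linnea receives ₹24,000.

The spouse counts as an additional share at the children's level, so there are 5 primary shares of ₹72,000. Ottilie takes one such share (₹72,000).
The children's combined portion (₹288,000) is divided into 4 shares of ₹72,000: Xiulan and Rangi each take ₹72,000; Vidar's ₹72,000 share passes to Vidar's issue; Maeve's ₹72,000 share passes to Maeve's issue.
Vidar's share (₹72,000) is divided into 3 shares of ₹24,000: Winona, Quentin, and Ansel each take ₹24,000.
Maeve's share (₹72,000) is divided into 3 shares of ₹24,000: Willa, Linnea, and Aditi each take ₹24,000.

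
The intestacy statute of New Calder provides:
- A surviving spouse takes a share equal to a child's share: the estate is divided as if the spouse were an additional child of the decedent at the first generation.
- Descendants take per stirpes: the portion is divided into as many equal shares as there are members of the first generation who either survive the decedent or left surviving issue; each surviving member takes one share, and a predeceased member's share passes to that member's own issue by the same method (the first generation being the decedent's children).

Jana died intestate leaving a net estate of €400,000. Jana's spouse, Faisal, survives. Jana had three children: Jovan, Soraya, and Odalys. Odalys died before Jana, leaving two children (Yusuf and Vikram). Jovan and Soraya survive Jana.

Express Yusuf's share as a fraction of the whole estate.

The spouse counts as an additional share at the children's level, so there are 4 primary shares of €100,000. Faisal takes one such share (€100,000).
The children's combined portion (€300,000) is divided into 3 shares of €100,000: Jovan and Soraya each take €100,000; Odalys's €100,000 share passes to Odalys's issue.
Odalys's share (€100,000) is divided into 2 shares of €50,000: Yusuf and Vikram each take €50,000.

Yusuf receives 1/8 of the estate.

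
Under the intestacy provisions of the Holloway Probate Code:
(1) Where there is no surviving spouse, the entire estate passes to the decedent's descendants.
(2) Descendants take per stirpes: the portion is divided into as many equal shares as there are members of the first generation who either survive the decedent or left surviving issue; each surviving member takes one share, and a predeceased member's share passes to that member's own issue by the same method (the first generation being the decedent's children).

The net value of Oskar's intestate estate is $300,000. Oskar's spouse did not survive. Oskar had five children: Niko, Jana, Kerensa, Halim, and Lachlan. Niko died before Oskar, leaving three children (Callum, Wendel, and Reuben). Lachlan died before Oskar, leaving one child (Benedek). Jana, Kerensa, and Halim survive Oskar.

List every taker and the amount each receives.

Callum: $20,000; Wendel: $20,000; Reuben: $20,000; Jana: $60,000; Kerensa: $60,000; Halim: $60,000; Benedek: $60,000

The entire $300,000 passes to the descendants.
That amount ($300,000) is divided into 5 shares of $60,000: Jana, Kerensa, and Halim each take $60,000; Niko's $60,000 share passes to Niko's issue; Lachlan's $60,000 share passes to Lachlan's issue.
Niko's share ($60,000) is divided into 3 shares of $20,000: Callum, Wendel, and Reuben each take $20,000.
Lachlan's share ($60,000) passes entirely to Benedek.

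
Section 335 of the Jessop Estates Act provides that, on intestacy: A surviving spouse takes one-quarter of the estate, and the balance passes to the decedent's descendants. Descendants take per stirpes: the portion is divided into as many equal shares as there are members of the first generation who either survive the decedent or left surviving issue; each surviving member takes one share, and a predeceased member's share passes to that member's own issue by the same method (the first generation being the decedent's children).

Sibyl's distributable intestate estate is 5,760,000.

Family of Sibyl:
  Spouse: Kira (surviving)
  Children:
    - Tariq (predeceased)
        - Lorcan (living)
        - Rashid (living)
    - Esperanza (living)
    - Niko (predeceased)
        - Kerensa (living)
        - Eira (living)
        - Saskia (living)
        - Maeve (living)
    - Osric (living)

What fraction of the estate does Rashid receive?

Rashid receives 3/32 of the estate.

Kira takes one-quarter of 5,760,000 = 1,440,000. The remaining 4,320,000 passes to the descendants.
The descendants' portion (4,320,000) is divided into 4 shares of 1,080,000: Esperanza and Osric each take 1,080,000; Tariq's 1,080,000 share passes to Tariq's issue; Niko's 1,080,000 share passes to Niko's issue.
Tariq's share (1,080,000) is divided into 2 shares of 540,000: Lorcan and Rashid each take 540,000.
Niko's share (1,080,000) is divided into 4 shares of 270,000: Kerensa, Eira, Saskia, and Maeve each take 270,000.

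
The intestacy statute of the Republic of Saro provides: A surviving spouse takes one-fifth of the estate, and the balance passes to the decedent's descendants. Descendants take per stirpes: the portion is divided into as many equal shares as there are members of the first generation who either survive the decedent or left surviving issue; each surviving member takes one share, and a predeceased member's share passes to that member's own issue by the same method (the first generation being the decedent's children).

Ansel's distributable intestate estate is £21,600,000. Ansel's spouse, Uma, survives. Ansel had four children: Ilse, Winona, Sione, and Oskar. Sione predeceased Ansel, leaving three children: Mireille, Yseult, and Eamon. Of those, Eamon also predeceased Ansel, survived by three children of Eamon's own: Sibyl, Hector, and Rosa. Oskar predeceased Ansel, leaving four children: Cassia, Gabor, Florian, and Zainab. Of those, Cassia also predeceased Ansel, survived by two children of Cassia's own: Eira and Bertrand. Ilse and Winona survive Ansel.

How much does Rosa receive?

Uma takes one-fifth of £21,600,000 = £4,320,000. The remaining £17,280,000 passes to the descendants.
The descendants' portion (£17,280,000) is divided into 4 shares of £4,320,000: Ilse and Winona each take £4,320,000; Sione's £4,320,000 share passes to Sione's issue; Oskar's £4,320,000 share passes to Oskar's issue.
Sione's share (£4,320,000) is divided into 3 shares of £1,440,000: Mireille and Yseult each take £1,440,000; Eamon's £1,440,000 share passes to Eamon's issue.
Eamon's share (£1,440,000) is divided into 3 shares of £480,000: Sibyl, Hector, and Rosa each take £480,000.
Oskar's share (£4,320,000) is divided into 4 shares of £1,080,000: Gabor, Florian, and Zainab each take £1,080,000; Cassia's £1,080,000 share passes to Cassia's issue.
Cassia's share (£1,080,000) is divided into 2 shares of £540,000: Eira and Bertrand each take £540,000.

Rosa receives £480,000.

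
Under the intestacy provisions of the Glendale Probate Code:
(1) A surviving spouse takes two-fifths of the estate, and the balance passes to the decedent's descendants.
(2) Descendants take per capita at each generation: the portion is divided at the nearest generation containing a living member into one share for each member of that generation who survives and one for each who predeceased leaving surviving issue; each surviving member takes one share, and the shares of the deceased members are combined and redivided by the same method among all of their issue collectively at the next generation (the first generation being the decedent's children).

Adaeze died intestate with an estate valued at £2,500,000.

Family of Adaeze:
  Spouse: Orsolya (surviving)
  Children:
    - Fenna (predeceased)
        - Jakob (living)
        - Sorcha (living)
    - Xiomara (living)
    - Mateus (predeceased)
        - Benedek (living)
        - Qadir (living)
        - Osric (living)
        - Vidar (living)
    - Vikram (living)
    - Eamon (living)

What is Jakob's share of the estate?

Jakob receives £100,000.

Orsolya takes two-fifths of £2,500,000 = £1,000,000. The remaining £1,500,000 passes to the descendants.
The descendants' portion (£1,500,000) is divided at the children's generation into 5 shares of £300,000. Xiomara, Vikram, and Eamon each take £300,000. The 2 shares of the deceased (Fenna and Mateus) are combined into a pool of £600,000.
That pool (£600,000) is divided at the grandchildren's generation equally among Jakob, Sorcha, Benedek, Qadir, Osric, and Vidar: £100,000 each.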